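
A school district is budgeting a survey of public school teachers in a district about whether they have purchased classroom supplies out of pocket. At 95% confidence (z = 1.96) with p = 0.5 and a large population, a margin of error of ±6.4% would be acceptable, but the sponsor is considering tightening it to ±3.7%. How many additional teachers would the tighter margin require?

467

At ±6.4%: n = 1.96² × 0.2500 / 0.064² ≈ 234.47 → 235.
At ±3.7%: n = 1.96² × 0.2500 / 0.037² ≈ 701.53 → 702.
Additional respondents: 702 − 235 = 467.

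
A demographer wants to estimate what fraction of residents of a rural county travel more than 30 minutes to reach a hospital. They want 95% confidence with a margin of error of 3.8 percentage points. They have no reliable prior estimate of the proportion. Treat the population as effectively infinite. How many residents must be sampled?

666

For 95% confidence, z = 1.96.
With no prior estimate, use p = 0.5, giving p(1−p) = 0.25.
n = z²·p(1−p)/E² = 1.96² × 0.2500 / 0.038² = 3.8416 × 0.2500 / 0.001444 ≈ 665.10.
Rounding up gives n = 666.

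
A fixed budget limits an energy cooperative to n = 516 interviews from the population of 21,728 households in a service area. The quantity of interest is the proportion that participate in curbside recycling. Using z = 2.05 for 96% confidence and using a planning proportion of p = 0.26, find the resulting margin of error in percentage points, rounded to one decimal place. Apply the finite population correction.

Finite-population factor: (N−n)/(N−1) = (21728−516)/(21728−1) = 0.9763.
SE(p̂) = √[p(1−p)/n · (N−n)/(N−1)] = √[0.1924/516 × 0.9763] = 0.01908.
E = z × SE = 2.05 × 0.01908 = 0.03911 ≈ 3.9 percentage points.

3.9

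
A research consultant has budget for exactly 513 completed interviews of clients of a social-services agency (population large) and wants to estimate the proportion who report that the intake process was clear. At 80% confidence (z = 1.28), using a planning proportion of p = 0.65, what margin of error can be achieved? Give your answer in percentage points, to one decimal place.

2.7

SE(p̂) = √[p(1−p)/n] = √[0.2275/513] = 0.02106.
E = z × SE = 1.28 × 0.02106 = 0.02696, or 2.7 percentage points.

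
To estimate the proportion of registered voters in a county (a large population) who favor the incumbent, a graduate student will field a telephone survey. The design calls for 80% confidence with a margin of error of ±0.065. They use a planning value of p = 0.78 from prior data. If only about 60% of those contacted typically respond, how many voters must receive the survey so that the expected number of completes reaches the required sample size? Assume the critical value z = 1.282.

112

Completed interviews needed: n₀ = 1.282² × 0.1716 / 0.065² ≈ 66.75 → 67.
At a 60% response rate, contacts needed = 67 / 0.60 ≈ 111.67 → 112.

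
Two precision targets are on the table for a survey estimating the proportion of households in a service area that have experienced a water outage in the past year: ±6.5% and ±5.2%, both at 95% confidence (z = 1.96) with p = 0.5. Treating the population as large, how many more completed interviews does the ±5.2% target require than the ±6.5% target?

128

At ±6.5%: n = 1.96² × 0.2500 / 0.065² ≈ 227.31 → 228.
At ±5.2%: n = 1.96² × 0.2500 / 0.052² ≈ 355.18 → 356.
Additional respondents: 356 − 228 = 128.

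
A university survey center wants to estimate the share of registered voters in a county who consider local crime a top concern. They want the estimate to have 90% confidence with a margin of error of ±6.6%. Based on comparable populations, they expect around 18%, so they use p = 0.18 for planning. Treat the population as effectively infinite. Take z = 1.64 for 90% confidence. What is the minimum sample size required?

With p = 0.18, p(1−p) = 0.1476.
n = z²·p(1−p)/E² = 1.64² × 0.1476 / 0.066² = 2.6896 × 0.1476 / 0.004356 ≈ 91.14.
Rounding up gives n = 92.

92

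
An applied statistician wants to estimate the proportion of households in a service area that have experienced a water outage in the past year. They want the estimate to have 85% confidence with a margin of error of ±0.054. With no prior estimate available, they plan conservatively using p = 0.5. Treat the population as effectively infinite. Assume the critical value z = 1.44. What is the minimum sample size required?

178

With p = 0.5, p(1−p) = 0.25.
n = z²·p(1−p)/E² = 1.44² × 0.2500 / 0.054² = 2.0736 × 0.2500 / 0.002916 ≈ 177.78.
Rounding up gives n = 178.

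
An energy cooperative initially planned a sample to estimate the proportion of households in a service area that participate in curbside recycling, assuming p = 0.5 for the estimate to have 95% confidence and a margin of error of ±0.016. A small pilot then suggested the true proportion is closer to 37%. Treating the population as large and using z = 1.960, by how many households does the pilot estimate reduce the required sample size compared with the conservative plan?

Conservative (p = 0.5): n = 1.960² × 0.25 / 0.016² ≈ 3751.56 → 3752.
Using p = 0.37: p(1−p) = 0.2331, so n = 1.960² × 0.2331 / 0.016² ≈ 3497.96 → 3498.
Reduction: 3752 − 3498 = 254.

254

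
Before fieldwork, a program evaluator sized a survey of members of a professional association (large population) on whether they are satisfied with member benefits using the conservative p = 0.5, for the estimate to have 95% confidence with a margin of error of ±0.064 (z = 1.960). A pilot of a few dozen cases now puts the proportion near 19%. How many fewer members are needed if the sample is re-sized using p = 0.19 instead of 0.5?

90

Conservative (p = 0.5): n = 1.960² × 0.25 / 0.064² ≈ 234.47 → 235.
Using p = 0.19: p(1−p) = 0.1539, so n = 1.960² × 0.1539 / 0.064² ≈ 144.34 → 145.
Reduction: 235 − 145 = 90.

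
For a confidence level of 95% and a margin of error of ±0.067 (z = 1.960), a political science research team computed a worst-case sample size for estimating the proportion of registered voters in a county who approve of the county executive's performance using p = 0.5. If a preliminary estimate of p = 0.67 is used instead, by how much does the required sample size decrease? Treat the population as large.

Conservative (p = 0.5): n = 1.960² × 0.25 / 0.067² ≈ 213.95 → 214.
Using p = 0.67: p(1−p) = 0.2211, so n = 1.960² × 0.2211 / 0.067² ≈ 189.21 → 190.
Reduction: 214 − 190 = 24.

24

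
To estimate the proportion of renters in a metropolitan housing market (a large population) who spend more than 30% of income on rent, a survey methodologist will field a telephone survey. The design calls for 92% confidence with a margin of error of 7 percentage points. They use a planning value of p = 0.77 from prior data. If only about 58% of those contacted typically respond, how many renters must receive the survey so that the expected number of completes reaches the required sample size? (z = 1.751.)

192

Completed interviews needed: n₀ = 1.751² × 0.1771 / 0.070² ≈ 110.81 → 111.
At a 58% response rate, contacts needed = 111 / 0.58 ≈ 191.38 → 192.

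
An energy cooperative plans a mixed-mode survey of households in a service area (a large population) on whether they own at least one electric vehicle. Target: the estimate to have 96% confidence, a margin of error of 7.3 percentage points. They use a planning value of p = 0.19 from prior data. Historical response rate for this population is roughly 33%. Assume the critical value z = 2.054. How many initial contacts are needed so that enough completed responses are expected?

370

Completed interviews needed: n₀ = 2.054² × 0.1539 / 0.073² ≈ 121.84 → 122.
At a 33% response rate, contacts needed = 122 / 0.33 ≈ 369.70 → 370.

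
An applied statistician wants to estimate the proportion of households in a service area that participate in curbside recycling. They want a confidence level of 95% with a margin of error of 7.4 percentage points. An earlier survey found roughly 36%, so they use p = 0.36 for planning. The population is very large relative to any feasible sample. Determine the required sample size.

For 95% confidence, z = 1.960.
With p = 0.36, p(1−p) = 0.2304.
n = z²·p(1−p)/E² = 1.960² × 0.2304 / 0.074² = 3.8416 × 0.2304 / 0.005476 ≈ 161.63.
Rounding up gives n = 162.

162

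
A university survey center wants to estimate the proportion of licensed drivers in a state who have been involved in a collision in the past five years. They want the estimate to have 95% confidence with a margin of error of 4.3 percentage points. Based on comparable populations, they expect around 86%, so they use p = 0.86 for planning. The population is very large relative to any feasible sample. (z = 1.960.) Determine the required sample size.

251

With p = 0.86, p(1−p) = 0.1204.
n = z²·p(1−p)/E² = 1.960² × 0.1204 / 0.043² = 3.8416 × 0.1204 / 0.001849 ≈ 250.15.
Rounding up gives n = 251.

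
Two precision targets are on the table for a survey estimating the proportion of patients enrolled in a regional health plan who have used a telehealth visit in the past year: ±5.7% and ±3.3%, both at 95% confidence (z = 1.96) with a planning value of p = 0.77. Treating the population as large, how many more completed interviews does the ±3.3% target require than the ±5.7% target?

415

At ±5.7%: n = 1.96² × 0.1771 / 0.057² ≈ 209.40 → 210.
At ±3.3%: n = 1.96² × 0.1771 / 0.033² ≈ 624.75 → 625.
Additional respondents: 625 − 210 = 415.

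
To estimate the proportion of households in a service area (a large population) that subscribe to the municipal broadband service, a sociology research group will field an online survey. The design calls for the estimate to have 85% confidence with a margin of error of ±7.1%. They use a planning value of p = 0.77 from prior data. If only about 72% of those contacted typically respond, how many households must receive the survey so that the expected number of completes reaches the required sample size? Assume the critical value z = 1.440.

102

Completed interviews needed: n₀ = 1.440² × 0.1771 / 0.071² ≈ 72.85 → 73.
At a 72% response rate, contacts needed = 73 / 0.72 ≈ 101.39 → 102.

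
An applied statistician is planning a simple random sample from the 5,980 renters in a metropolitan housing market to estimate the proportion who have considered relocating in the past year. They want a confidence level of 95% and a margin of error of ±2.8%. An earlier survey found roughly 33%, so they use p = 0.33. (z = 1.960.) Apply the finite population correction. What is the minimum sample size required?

918

Unadjusted: n₀ = 1.960² × 0.33 × 0.67 / 0.028² ≈ 1083.39, so n₀ = 1084.
Finite population correction with N = 5,980: n = n₀ / (1 + (n₀−1)/N) = 1084 / (1 + 1083/5980) = 1084 / 1.1811 ≈ 917.79.
Rounding up, n = 918.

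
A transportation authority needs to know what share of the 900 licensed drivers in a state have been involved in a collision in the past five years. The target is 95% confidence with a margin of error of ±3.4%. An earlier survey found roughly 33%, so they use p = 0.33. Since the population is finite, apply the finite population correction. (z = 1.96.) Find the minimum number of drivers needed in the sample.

Unadjusted: n₀ = 1.96² × 0.33 × 0.67 / 0.034² ≈ 734.76, so n₀ = 735.
Finite population correction with N = 900: n = n₀ / (1 + (n₀−1)/N) = 735 / (1 + 734/900) = 735 / 1.8156 ≈ 404.83.
Rounding up, n = 405.

405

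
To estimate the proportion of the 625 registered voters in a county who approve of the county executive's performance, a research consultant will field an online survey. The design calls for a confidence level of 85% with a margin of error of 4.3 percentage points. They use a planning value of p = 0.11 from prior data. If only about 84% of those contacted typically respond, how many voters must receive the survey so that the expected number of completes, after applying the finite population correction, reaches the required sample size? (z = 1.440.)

Completed interviews needed (unadjusted): n₀ = 1.440² × 0.0979 / 0.043² ≈ 109.79 → 110.
FPC for N = 625: n = 110 / (1 + 109/625) = 110 / 1.1744 ≈ 93.66 → 94.
At an 84% response rate, contacts needed = 94 / 0.84 ≈ 111.90 → 112.

112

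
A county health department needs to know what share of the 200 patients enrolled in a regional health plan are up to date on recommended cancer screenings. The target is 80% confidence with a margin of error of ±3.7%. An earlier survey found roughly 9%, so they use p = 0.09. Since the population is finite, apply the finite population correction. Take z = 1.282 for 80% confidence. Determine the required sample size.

67

Unadjusted: n₀ = 1.282² × 0.09 × 0.91 / 0.037² ≈ 98.32, so n₀ = 99.
Finite population correction with N = 200: n = n₀ / (1 + (n₀−1)/N) = 99 / (1 + 98/200) = 99 / 1.4900 ≈ 66.44.
Rounding up, n = 67.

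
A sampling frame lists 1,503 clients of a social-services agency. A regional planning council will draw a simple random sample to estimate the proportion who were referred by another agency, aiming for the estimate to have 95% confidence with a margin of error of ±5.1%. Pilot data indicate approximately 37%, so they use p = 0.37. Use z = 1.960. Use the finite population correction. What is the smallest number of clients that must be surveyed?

281

Unadjusted: n₀ = 1.960² × 0.37 × 0.63 / 0.051² ≈ 344.28, so n₀ = 345.
Finite population correction with N = 1,503: n = n₀ / (1 + (n₀−1)/N) = 345 / (1 + 344/1503) = 345 / 1.2289 ≈ 280.74.
Rounding up, n = 281.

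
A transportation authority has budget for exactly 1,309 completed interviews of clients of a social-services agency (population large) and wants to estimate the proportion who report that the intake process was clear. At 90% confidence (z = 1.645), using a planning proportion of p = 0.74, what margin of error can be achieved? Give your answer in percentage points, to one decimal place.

2.0

SE(p̂) = √[p(1−p)/n] = √[0.1924/1309] = 0.01212.
E = z × SE = 1.645 × 0.01212 = 0.01994, or 2.0 percentage points.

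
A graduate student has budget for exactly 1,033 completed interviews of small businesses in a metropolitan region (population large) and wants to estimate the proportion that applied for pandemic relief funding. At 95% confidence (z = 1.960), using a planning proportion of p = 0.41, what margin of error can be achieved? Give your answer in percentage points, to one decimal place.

3.0

SE(p̂) = √[p(1−p)/n] = √[0.2419/1033] = 0.01530.
E = z × SE = 1.960 × 0.01530 = 0.02999, or 3.0 percentage points.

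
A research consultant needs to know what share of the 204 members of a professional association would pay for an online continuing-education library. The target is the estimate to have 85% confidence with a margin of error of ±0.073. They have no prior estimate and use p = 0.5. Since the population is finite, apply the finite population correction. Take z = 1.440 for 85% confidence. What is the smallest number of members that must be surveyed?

Unadjusted: n₀ = 1.440² × 0.50 × 0.50 / 0.073² ≈ 97.28, so n₀ = 98.
Finite population correction with N = 204: n = n₀ / (1 + (n₀−1)/N) = 98 / (1 + 97/204) = 98 / 1.4755 ≈ 66.42.
Rounding up, n = 67.

67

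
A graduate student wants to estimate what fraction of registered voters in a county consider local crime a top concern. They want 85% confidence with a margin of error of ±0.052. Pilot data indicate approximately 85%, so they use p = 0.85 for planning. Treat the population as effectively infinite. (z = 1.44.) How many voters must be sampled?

98

With p = 0.85, p(1−p) = 0.1275.
n = z²·p(1−p)/E² = 1.44² × 0.1275 / 0.052² = 2.0736 × 0.1275 / 0.002704 ≈ 97.78.
Rounding up gives n = 98.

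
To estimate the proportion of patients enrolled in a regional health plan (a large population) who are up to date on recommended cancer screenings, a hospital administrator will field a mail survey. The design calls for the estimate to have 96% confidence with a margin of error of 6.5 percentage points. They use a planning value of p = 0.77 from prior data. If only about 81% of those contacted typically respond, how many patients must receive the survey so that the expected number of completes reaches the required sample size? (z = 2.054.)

Completed interviews needed: n₀ = 2.054² × 0.1771 / 0.065² ≈ 176.84 → 177.
At an 81% response rate, contacts needed = 177 / 0.81 ≈ 218.52 → 219.

219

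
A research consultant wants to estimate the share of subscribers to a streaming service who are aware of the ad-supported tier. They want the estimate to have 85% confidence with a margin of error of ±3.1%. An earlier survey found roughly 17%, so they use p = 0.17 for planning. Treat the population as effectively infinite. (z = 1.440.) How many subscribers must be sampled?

With p = 0.17, p(1−p) = 0.1411.
n = z²·p(1−p)/E² = 1.440² × 0.1411 / 0.031² = 2.0736 × 0.1411 / 0.000961 ≈ 304.46.
Rounding up gives n = 305.

305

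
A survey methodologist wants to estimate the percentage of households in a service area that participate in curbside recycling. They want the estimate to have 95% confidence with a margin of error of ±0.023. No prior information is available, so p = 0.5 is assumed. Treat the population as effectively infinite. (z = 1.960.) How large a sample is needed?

With p = 0.5, p(1−p) = 0.25.
n = z²·p(1−p)/E² = 1.960² × 0.2500 / 0.023² = 3.8416 × 0.2500 / 0.000529 ≈ 1815.50.
Rounding up gives n = 1816.

1816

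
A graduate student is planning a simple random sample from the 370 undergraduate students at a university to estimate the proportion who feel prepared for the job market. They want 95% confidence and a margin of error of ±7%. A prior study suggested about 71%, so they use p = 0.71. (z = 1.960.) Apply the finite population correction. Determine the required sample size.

Unadjusted: n₀ = 1.960² × 0.71 × 0.29 / 0.070² ≈ 161.43, so n₀ = 162.
Finite population correction with N = 370: n = n₀ / (1 + (n₀−1)/N) = 162 / (1 + 161/370) = 162 / 1.4351 ≈ 112.88.
Rounding up, n = 113.

113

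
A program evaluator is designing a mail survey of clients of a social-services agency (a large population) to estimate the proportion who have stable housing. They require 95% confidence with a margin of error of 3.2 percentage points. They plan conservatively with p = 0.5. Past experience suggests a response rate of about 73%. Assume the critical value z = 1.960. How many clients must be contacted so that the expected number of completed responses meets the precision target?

1285

Completed interviews needed: n₀ = 1.960² × 0.2500 / 0.032² ≈ 937.89 → 938.
At a 73% response rate, contacts needed = 938 / 0.73 ≈ 1284.93 → 1285.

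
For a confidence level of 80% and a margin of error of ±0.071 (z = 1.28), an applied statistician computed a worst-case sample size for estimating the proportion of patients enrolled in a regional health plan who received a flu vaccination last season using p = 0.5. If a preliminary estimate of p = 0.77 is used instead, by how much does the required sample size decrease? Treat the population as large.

Conservative (p = 0.5): n = 1.28² × 0.25 / 0.071² ≈ 81.25 → 82.
Using p = 0.77: p(1−p) = 0.1771, so n = 1.28² × 0.1771 / 0.071² ≈ 57.56 → 58.
Reduction: 82 − 58 = 24.

24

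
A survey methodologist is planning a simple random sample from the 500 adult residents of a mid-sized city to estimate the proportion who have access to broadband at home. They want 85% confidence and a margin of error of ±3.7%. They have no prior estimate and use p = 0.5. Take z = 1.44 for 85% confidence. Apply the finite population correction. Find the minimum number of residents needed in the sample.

216

Unadjusted: n₀ = 1.44² × 0.50 × 0.50 / 0.037² ≈ 378.67, so n₀ = 379.
Finite population correction with N = 500: n = n₀ / (1 + (n₀−1)/N) = 379 / (1 + 378/500) = 379 / 1.7560 ≈ 215.83.
Rounding up, n = 216.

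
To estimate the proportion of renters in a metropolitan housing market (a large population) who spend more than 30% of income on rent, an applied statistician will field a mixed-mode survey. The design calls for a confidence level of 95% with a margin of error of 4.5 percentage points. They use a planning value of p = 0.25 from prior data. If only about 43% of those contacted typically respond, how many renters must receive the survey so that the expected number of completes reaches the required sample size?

828

For 95% confidence, z = 1.960.
Completed interviews needed: n₀ = 1.960² × 0.1875 / 0.045² ≈ 355.70 → 356.
At a 43% response rate, contacts needed = 356 / 0.43 ≈ 827.91 → 828.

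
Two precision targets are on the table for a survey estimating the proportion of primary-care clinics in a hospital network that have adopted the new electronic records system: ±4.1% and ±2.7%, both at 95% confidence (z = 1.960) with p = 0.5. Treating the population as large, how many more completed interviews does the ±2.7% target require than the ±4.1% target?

746

At ±4.1%: n = 1.960² × 0.2500 / 0.041² ≈ 571.33 → 572.
At ±2.7%: n = 1.960² × 0.2500 / 0.027² ≈ 1317.42 → 1318.
Additional respondents: 1318 − 572 = 746.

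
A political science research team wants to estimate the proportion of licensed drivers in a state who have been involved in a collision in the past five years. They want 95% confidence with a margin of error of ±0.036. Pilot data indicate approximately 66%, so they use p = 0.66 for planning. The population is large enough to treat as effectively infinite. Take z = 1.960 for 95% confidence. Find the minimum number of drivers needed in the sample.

666

With p = 0.66, p(1−p) = 0.2244.
n = z²·p(1−p)/E² = 1.960² × 0.2244 / 0.036² = 3.8416 × 0.2244 / 0.001296 ≈ 665.17.
Rounding up gives n = 666.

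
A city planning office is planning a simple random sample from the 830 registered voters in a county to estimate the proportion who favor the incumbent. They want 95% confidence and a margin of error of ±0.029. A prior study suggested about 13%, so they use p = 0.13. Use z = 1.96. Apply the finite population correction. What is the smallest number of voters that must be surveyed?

319

Unadjusted: n₀ = 1.96² × 0.13 × 0.87 / 0.029² ≈ 516.63, so n₀ = 517.
Finite population correction with N = 830: n = n₀ / (1 + (n₀−1)/N) = 517 / (1 + 516/830) = 517 / 1.6217 ≈ 318.80.
Rounding up, n = 319.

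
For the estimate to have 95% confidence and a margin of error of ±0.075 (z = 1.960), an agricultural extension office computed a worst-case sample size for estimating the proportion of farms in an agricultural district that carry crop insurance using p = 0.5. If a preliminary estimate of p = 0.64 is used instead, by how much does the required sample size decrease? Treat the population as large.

13

Conservative (p = 0.5): n = 1.960² × 0.25 / 0.075² ≈ 170.74 → 171.
Using p = 0.64: p(1−p) = 0.2304, so n = 1.960² × 0.2304 / 0.075² ≈ 157.35 → 158.
Reduction: 171 − 158 = 13.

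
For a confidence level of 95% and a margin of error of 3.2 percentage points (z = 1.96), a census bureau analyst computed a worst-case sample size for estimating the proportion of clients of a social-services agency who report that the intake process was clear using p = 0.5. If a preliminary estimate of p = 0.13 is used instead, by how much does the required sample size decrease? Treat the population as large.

Conservative (p = 0.5): n = 1.96² × 0.25 / 0.032² ≈ 937.89 → 938.
Using p = 0.13: p(1−p) = 0.1131, so n = 1.96² × 0.1131 / 0.032² ≈ 424.30 → 425.
Reduction: 938 − 425 = 513.

513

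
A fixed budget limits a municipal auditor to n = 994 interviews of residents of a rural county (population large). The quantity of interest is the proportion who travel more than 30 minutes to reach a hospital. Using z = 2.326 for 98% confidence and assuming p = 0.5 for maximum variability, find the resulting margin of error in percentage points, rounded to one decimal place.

3.7

SE(p̂) = √[p(1−p)/n] = √[0.2500/994] = 0.01586.
E = z × SE = 2.326 × 0.01586 = 0.03689, or 3.7 percentage points.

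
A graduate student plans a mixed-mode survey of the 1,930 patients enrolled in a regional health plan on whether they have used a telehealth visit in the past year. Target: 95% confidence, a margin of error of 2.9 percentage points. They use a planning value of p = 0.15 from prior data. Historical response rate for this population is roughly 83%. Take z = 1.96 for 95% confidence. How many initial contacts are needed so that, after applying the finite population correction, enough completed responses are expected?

Completed interviews needed (unadjusted): n₀ = 1.96² × 0.1275 / 0.029² ≈ 582.41 → 583.
FPC for N = 1,930: n = 583 / (1 + 582/1930) = 583 / 1.3016 ≈ 447.93 → 448.
At an 83% response rate, contacts needed = 448 / 0.83 ≈ 539.76 → 540.

540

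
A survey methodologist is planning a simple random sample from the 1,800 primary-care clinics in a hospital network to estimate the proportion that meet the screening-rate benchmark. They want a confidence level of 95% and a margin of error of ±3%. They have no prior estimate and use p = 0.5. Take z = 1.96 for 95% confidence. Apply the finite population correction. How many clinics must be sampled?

Unadjusted: n₀ = 1.96² × 0.50 × 0.50 / 0.030² ≈ 1067.11, so n₀ = 1068.
Finite population correction with N = 1,800: n = n₀ / (1 + (n₀−1)/N) = 1068 / (1 + 1067/1800) = 1068 / 1.5928 ≈ 670.53.
Rounding up, n = 671.

671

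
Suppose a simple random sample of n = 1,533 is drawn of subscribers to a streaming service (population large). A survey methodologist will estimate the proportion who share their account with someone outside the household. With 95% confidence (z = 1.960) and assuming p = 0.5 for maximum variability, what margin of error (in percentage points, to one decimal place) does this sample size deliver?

2.5

SE(p̂) = √[p(1−p)/n] = √[0.2500/1533] = 0.01277.
E = z × SE = 1.960 × 0.01277 = 0.02503, or 2.5 percentage points.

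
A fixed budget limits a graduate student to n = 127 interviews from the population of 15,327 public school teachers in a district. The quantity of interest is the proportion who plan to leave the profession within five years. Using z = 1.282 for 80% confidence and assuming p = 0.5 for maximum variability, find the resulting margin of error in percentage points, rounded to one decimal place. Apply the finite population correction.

Finite-population factor: (N−n)/(N−1) = (15327−127)/(15327−1) = 0.9918.
SE(p̂) = √[p(1−p)/n · (N−n)/(N−1)] = √[0.2500/127 × 0.9918] = 0.04419.
E = z × SE = 1.282 × 0.04419 = 0.05665 ≈ 5.7 percentage points.

5.7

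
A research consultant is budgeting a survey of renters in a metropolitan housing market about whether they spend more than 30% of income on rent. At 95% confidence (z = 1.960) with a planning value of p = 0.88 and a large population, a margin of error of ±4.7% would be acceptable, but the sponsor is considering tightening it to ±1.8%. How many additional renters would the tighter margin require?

At ±4.7%: n = 1.960² × 0.1056 / 0.047² ≈ 183.65 → 184.
At ±1.8%: n = 1.960² × 0.1056 / 0.018² ≈ 1252.08 → 1253.
Additional respondents: 1253 − 184 = 1069.

1069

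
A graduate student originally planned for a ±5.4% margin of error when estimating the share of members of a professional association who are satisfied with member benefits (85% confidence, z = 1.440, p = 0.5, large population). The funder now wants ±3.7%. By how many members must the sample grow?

201

At ±5.4%: n = 1.440² × 0.2500 / 0.054² ≈ 177.78 → 178.
At ±3.7%: n = 1.440² × 0.2500 / 0.037² ≈ 378.67 → 379.
Additional respondents: 379 − 178 = 201.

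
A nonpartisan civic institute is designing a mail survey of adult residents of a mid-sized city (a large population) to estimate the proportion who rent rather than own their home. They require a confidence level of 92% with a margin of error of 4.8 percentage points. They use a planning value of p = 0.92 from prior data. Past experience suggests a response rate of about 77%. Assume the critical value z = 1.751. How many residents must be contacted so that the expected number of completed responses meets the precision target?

128

Completed interviews needed: n₀ = 1.751² × 0.0736 / 0.048² ≈ 97.94 → 98.
At a 77% response rate, contacts needed = 98 / 0.77 ≈ 127.27 → 128.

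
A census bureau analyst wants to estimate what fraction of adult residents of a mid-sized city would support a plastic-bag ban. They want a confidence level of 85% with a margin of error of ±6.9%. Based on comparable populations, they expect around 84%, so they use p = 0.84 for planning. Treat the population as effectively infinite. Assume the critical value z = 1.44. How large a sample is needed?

With p = 0.84, p(1−p) = 0.1344.
n = z²·p(1−p)/E² = 1.44² × 0.1344 / 0.069² = 2.0736 × 0.1344 / 0.004761 ≈ 58.54.
Rounding up gives n = 59.

59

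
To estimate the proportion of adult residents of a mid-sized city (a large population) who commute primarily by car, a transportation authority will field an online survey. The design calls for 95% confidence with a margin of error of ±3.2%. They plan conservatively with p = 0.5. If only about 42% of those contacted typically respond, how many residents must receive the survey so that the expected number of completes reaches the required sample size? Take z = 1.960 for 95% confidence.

Completed interviews needed: n₀ = 1.960² × 0.2500 / 0.032² ≈ 937.89 → 938.
At a 42% response rate, contacts needed = 938 / 0.42 ≈ 2233.33 → 2234.

2234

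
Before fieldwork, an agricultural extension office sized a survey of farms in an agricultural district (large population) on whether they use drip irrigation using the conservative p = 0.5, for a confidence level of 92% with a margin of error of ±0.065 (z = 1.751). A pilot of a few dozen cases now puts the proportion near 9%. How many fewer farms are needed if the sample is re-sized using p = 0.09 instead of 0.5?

Conservative (p = 0.5): n = 1.751² × 0.25 / 0.065² ≈ 181.42 → 182.
Using p = 0.09: p(1−p) = 0.0819, so n = 1.751² × 0.0819 / 0.065² ≈ 59.43 → 60.
Reduction: 182 − 60 = 122.

122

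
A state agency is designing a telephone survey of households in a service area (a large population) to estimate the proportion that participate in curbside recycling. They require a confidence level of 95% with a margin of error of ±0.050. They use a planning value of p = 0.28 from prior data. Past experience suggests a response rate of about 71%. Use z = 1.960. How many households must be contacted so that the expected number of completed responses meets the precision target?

437

Completed interviews needed: n₀ = 1.960² × 0.2016 / 0.050² ≈ 309.79 → 310.
At a 71% response rate, contacts needed = 310 / 0.71 ≈ 436.62 → 437.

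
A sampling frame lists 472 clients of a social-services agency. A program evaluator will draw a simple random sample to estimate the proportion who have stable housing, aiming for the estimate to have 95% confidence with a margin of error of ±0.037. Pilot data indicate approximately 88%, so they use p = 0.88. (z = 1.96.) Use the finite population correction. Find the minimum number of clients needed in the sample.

Unadjusted: n₀ = 1.96² × 0.88 × 0.12 / 0.037² ≈ 296.33, so n₀ = 297.
Finite population correction with N = 472: n = n₀ / (1 + (n₀−1)/N) = 297 / (1 + 296/472) = 297 / 1.6271 ≈ 182.53.
Rounding up, n = 183.

183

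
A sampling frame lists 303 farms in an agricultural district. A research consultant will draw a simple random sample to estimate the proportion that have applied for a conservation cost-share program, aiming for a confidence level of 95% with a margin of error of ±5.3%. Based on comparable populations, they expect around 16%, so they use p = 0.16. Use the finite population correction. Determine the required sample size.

For 95% confidence, z = 1.96.
Unadjusted: n₀ = 1.96² × 0.16 × 0.84 / 0.053² ≈ 183.81, so n₀ = 184.
Finite population correction with N = 303: n = n₀ / (1 + (n₀−1)/N) = 184 / (1 + 183/303) = 184 / 1.6040 ≈ 114.72.
Rounding up, n = 115.

115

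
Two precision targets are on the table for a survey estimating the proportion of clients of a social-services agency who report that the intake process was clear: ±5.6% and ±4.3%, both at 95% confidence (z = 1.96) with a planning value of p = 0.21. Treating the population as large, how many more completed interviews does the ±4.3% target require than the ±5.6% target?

At ±5.6%: n = 1.96² × 0.1659 / 0.056² ≈ 203.23 → 204.
At ±4.3%: n = 1.96² × 0.1659 / 0.043² ≈ 344.68 → 345.
Additional respondents: 345 − 204 = 141.

141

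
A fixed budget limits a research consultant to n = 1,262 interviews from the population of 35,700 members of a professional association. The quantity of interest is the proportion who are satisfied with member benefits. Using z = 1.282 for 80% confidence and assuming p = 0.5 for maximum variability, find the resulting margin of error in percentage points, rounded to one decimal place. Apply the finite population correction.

Finite-population factor: (N−n)/(N−1) = (35700−1262)/(35700−1) = 0.9647.
SE(p̂) = √[p(1−p)/n · (N−n)/(N−1)] = √[0.2500/1262 × 0.9647] = 0.01382.
E = z × SE = 1.282 × 0.01382 = 0.01772 ≈ 1.8 percentage points.

1.8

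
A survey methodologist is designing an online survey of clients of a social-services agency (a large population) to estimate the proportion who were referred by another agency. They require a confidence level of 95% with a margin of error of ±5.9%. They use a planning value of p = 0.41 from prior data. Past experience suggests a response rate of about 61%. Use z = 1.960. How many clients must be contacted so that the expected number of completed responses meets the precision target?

438

Completed interviews needed: n₀ = 1.960² × 0.2419 / 0.059² ≈ 266.96 → 267.
At a 61% response rate, contacts needed = 267 / 0.61 ≈ 437.70 → 438.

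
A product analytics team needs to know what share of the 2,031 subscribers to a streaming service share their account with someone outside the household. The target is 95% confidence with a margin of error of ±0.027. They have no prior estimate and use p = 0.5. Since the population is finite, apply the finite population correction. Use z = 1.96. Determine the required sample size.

800

Unadjusted: n₀ = 1.96² × 0.50 × 0.50 / 0.027² ≈ 1317.42, so n₀ = 1318.
Finite population correction with N = 2,031: n = n₀ / (1 + (n₀−1)/N) = 1318 / (1 + 1317/2031) = 1318 / 1.6484 ≈ 799.54.
Rounding up, n = 800.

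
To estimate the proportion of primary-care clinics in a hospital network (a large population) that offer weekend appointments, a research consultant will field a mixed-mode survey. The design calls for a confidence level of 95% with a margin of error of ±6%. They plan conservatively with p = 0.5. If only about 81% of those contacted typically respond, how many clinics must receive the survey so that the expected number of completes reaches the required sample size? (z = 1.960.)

Completed interviews needed: n₀ = 1.960² × 0.2500 / 0.060² ≈ 266.78 → 267.
At an 81% response rate, contacts needed = 267 / 0.81 ≈ 329.63 → 330.

330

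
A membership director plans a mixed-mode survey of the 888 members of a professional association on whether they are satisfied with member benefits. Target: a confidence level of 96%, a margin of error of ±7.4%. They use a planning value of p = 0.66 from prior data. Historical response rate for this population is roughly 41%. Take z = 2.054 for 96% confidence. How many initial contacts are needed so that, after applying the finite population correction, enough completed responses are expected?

354

Completed interviews needed (unadjusted): n₀ = 2.054² × 0.2244 / 0.074² ≈ 172.89 → 173.
FPC for N = 888: n = 173 / (1 + 172/888) = 173 / 1.1937 ≈ 144.93 → 145.
At a 41% response rate, contacts needed = 145 / 0.41 ≈ 353.66 → 354.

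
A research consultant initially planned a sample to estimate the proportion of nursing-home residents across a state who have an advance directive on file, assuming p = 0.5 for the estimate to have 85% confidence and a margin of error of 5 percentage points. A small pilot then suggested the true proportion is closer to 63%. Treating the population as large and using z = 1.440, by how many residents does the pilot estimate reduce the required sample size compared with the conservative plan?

Conservative (p = 0.5): n = 1.440² × 0.25 / 0.050² ≈ 207.36 → 208.
Using p = 0.63: p(1−p) = 0.2331, so n = 1.440² × 0.2331 / 0.050² ≈ 193.34 → 194.
Reduction: 208 − 194 = 14.

14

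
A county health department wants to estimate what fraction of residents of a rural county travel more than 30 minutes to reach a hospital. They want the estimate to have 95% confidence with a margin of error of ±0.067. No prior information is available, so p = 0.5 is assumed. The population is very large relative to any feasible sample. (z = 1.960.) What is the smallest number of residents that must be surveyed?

With p = 0.5, p(1−p) = 0.25.
n = z²·p(1−p)/E² = 1.960² × 0.2500 / 0.067² = 3.8416 × 0.2500 / 0.004489 ≈ 213.95.
Rounding up gives n = 214.

214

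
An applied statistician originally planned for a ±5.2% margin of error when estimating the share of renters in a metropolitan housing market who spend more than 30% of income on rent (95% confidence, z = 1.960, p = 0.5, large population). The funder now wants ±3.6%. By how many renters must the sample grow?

386

At ±5.2%: n = 1.960² × 0.2500 / 0.052² ≈ 355.18 → 356.
At ±3.6%: n = 1.960² × 0.2500 / 0.036² ≈ 741.05 → 742.
Additional respondents: 742 − 356 = 386.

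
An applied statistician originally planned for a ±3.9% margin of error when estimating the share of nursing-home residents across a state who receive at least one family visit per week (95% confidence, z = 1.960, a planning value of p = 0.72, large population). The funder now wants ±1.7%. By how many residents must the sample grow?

At ±3.9%: n = 1.960² × 0.2016 / 0.039² ≈ 509.18 → 510.
At ±1.7%: n = 1.960² × 0.2016 / 0.017² ≈ 2679.82 → 2680.
Additional respondents: 2680 − 510 = 2170.

2170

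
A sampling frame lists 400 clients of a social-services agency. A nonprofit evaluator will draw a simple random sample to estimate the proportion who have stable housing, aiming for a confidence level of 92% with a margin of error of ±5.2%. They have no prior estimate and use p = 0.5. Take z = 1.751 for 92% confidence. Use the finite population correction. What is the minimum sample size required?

Unadjusted: n₀ = 1.751² × 0.50 × 0.50 / 0.052² ≈ 283.47, so n₀ = 284.
Finite population correction with N = 400: n = n₀ / (1 + (n₀−1)/N) = 284 / (1 + 283/400) = 284 / 1.7075 ≈ 166.33.
Rounding up, n = 167.

167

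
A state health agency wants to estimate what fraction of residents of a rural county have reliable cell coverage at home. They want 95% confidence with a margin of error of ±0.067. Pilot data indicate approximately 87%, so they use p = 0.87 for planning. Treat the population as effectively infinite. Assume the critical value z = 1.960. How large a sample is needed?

With p = 0.87, p(1−p) = 0.1131.
n = z²·p(1−p)/E² = 1.960² × 0.1131 / 0.067² = 3.8416 × 0.1131 / 0.004489 ≈ 96.79.
Rounding up gives n = 97.

97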